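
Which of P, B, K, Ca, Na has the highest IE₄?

B

IE_4 is the cost of taking one more electron from the +3 cation: P³⁺ still has 2 valence electrons; B³⁺ is the bare [He] core; K³⁺ is already 2 electrons into the core; Ca³⁺ is already 1 electron into the core; Na³⁺ is already 2 electrons into the core.
Pulling an electron out of a noble-gas core costs far more than removing a remaining valence electron, so K, Ca, Na and B sit at the high end of IE_4.
The numbers (kJ/mol): P 4964, B 25026, K 5877, Ca 6491, Na 9543.
Overall IE_4 order: P < K < Ca < Na < B.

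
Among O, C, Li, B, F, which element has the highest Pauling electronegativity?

F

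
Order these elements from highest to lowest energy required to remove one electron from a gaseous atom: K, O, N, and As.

N, O, As, K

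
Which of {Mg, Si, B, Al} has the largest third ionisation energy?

After 2 electrons have been removed, what remains? Mg²⁺ is the bare [Ne] core; Si²⁺ still has 2 valence electrons; B²⁺ still has 1 valence electron; Al²⁺ still has 1 valence electron.
Breaking into a closed-shell core is much more expensive than removing a leftover valence electron — Mg has the largest IE_3 here.
Valence configurations: Si²⁺ [Ne]3s², B²⁺ [He]2s¹, Al²⁺ [Ne]3s¹.
Tabulated IE_3 (kJ/mol): Mg 7733, Si 3232, B 3660, Al 2745.
Overall IE_3 order: Al < Si < B < Mg.

Mg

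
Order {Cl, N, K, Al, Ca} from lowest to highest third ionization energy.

Al < Cl < K < N < Ca

IE_3 is the cost of taking one more electron from the +2 cation: Cl²⁺ still has 5 valence electrons; N²⁺ still has 3 valence electrons; K²⁺ is already 1 electron into the core; Al²⁺ still has 1 valence electron; Ca²⁺ is the bare [Ar] core.
Usually core removal costs more than valence removal, but here the competition is close: a tightly held n=2 valence electron can cost more to remove than an n=3 core electron, so the actual values have to decide it.
Valence configurations: Cl²⁺ [Ne]3s²3p³, N²⁺ [He]2s²2p¹, Al²⁺ [Ne]3s¹.
The numbers (kJ/mol): Cl 3822, N 4578, K 4420, Al 2745, Ca 4912.
So the third ionization energies run Al < Cl < K < N < Ca.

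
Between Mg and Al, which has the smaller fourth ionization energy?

Consider each +3 ion: Mg³⁺ is already 1 electron into the core; Al³⁺ is the bare [Ne] core.
All of these are removing an electron from a noble-gas core or deeper; the smaller core (lower principal quantum number) is held far more tightly, and within a period the higher nuclear charge binds the same core more tightly.
Tabulated IE_4 (kJ/mol): Mg 10543, Al 11577.
Hence IE_4: Mg < Al.

Mg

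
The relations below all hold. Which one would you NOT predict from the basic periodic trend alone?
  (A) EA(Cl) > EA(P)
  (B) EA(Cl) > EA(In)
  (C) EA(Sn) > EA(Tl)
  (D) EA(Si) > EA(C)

The general trend: electron affinity increases across a period and decreases down a group.
(A) Cl (period 3, group 17) vs P (period 3, group 15): the stated order agrees with the simple trend.
(B) Cl (period 3, group 17) vs In (period 5, group 13): the stated order agrees with the simple trend.
(C) Sn (period 5, group 14) vs Tl (period 6, group 13): the stated order agrees with the simple trend.
(D) Si (period 3, group 14) vs C (period 2, group 14): the stated order contradicts the simple trend.
The exception is (D): Si's larger, more diffuse 3p orbitals accept an added electron slightly more readily than C's compact 2p.

(D)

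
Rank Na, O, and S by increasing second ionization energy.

After 1 electron has been removed, what remains? Na⁺ is the bare [Ne] core; O⁺ still has 5 valence electrons; S⁺ still has 5 valence electrons.
Core electrons are held far more tightly than valence electrons, so Na tops the IE_2 order.
Valence configurations: O⁺ [He]2s²2p³, S⁺ [Ne]3s²3p³.
The numbers (kJ/mol): Na 4562, O 3388, S 2252.
Overall IE_2 order: S < O < Na.

S < O < Na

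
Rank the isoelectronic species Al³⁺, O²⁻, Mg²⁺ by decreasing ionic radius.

O²⁻, Mg²⁺, Al³⁺

All of these have 10 electrons, so size is governed by nuclear charge alone: the more protons, the stronger the pull on the same electron cloud, and the smaller the ion.
Nuclear charges: Al³⁺ (Z=13), Mg²⁺ (Z=12), O²⁻ (Z=8).
Largest to smallest: O²⁻ > Mg²⁺ > Al³⁺.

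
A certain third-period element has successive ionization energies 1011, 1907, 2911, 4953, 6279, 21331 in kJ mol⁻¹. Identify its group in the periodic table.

Group 15

Look for the largest jump between consecutive ionization energies: IE6/IE5 ≈ 3.4, far larger than any earlier ratio.
That jump marks the point where a core electron is being removed. So the atom has 5 valence electrons.
A main-group element with 5 valence electrons is in group 15.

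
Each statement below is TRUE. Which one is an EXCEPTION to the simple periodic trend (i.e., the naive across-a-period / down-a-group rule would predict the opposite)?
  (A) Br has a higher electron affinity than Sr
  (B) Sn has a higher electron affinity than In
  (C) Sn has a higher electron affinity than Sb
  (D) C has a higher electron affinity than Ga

The general trend: electron affinity increases across a period and decreases down a group.
(A) Br (period 4, group 17) vs Sr (period 5, group 2): the stated order agrees with the simple trend.
(B) Sn (period 5, group 14) vs In (period 5, group 13): the stated order agrees with the simple trend.
(C) Sn (period 5, group 14) vs Sb (period 5, group 15): the stated order contradicts the simple trend.
(D) C (period 2, group 14) vs Ga (period 4, group 13): the stated order agrees with the simple trend.
The exception is (C): adding an electron to Sb's half-filled 5p³ is unfavourable, so Sn has the more exothermic EA.

(C)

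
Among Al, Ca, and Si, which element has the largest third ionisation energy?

Ca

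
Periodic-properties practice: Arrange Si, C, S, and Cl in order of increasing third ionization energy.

Si, S, Cl, C

IE_3 is the cost of taking one more electron from the +2 cation: Si²⁺ still has 2 valence electrons; C²⁺ still has 2 valence electrons; S²⁺ still has 4 valence electrons; Cl²⁺ still has 5 valence electrons.
All are still removing valence electrons, so compare the +2 ions as you would atoms: IE_3 generally rises across a period (higher Z_eff) and falls down a group (larger shell), subject to the usual subshell exceptions.
Valence configurations: Si²⁺ [Ne]3s², C²⁺ [He]2s², S²⁺ [Ne]3s²3p², Cl²⁺ [Ne]3s²3p³.
The numbers (kJ/mol): Si 3232, C 4620, S 3357, Cl 3822.
So the third ionization energies run Si < S < Cl < C.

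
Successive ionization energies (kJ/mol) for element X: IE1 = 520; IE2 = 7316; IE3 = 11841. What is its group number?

Group 1

Look for the largest jump between consecutive ionization energies: IE2/IE1 ≈ 14.1, far larger than any earlier ratio.
That jump marks the point where a core electron is being removed. So the atom has 1 valence electron.
A main-group element with 1 valence electron is in group 1.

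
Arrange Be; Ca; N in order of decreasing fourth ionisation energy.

IE_4 is the cost of taking one more electron from the +3 cation: Be³⁺ is already 1 electron into the core; Ca³⁺ is already 1 electron into the core; N³⁺ still has 2 valence electrons.
Usually core removal costs more than valence removal, but here the competition is close: a tightly held n=2 valence electron can cost more to remove than an n=3 core electron, so the actual values have to decide it.
Tabulated IE_4 (kJ/mol): Be 21007, Ca 6491, N 7475.
Overall IE_4 order: Ca < N < Be.

Be, N, Ca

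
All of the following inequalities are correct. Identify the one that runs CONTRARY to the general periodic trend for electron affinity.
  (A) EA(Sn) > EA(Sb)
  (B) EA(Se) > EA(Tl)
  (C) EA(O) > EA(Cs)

The general trend: electron affinity increases across a period and decreases down a group.
(A) Sn (period 5, group 14) vs Sb (period 5, group 15): the stated order contradicts the simple trend.
(B) Se (period 4, group 16) vs Tl (period 6, group 13): the stated order agrees with the simple trend.
(C) O (period 2, group 16) vs Cs (period 6, group 1): the stated order agrees with the simple trend.
The exception is (A): adding an electron to Sb's half-filled 5p³ is unfavourable, so Sn has the more exothermic EA.

(A)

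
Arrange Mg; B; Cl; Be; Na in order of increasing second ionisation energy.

After 1 electron has been removed, what remains? Mg⁺ still has 1 valence electron; B⁺ still has 2 valence electrons; Cl⁺ still has 6 valence electrons; Be⁺ still has 1 valence electron; Na⁺ is the bare [Ne] core.
Breaking into a closed-shell core is much more expensive than removing a leftover valence electron — Na has the largest IE_2 here.
Valence configurations: Mg⁺ [Ne]3s¹, B⁺ [He]2s², Cl⁺ [Ne]3s²3p⁴, Be⁺ [He]2s¹.
The numbers (kJ/mol): Mg 1451, B 2427, Cl 2298, Be 1757, Na 4562.
Putting it together, IE_2: Mg < Be < Cl < B < Na.

Mg < Be < Cl < B < Na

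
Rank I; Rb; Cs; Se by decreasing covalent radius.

Cs > Rb > I > Se

Se is in period 4, group 16; Rb is in period 5, group 1; I is in period 5, group 17; Cs is in period 6, group 1.
Across a period the added protons contract the valence shell; down a group each new principal shell makes the atom larger.
These span different periods and groups, so the two trends combine.
I > Se: the two effects oppose for this pair; the down-group effect wins (133 vs 116 pm).
Rb > I: both are in period 5; the period trend gives Rb the larger value.
Cs > Rb: Cs sits below Rb in group 1, so the down-group effect alone puts Cs larger.
For reference (pm): Se 116, Rb 210, I 133, Cs 232.
So from largest to smallest: Cs > Rb > I > Se.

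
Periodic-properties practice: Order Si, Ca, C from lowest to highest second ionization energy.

Ca, Si, C

Consider each +1 ion: Si⁺ still has 3 valence electrons; Ca⁺ still has 1 valence electron; C⁺ still has 3 valence electrons.
All are still removing valence electrons, so compare the +1 ions as you would atoms: IE_2 generally rises across a period (higher Z_eff) and falls down a group (larger shell), subject to the usual subshell exceptions.
Valence configurations: Si⁺ [Ne]3s²3p¹, Ca⁺ [Ar]4s¹, C⁺ [He]2s²2p¹.
Approximate IE_2 values (kJ/mol): Si 1577, Ca 1145, C 2353.
Overall IE_2 order: Ca < Si < C.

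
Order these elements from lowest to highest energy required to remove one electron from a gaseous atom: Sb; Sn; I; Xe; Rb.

Rb, Sn, Sb, I, Xe

Rb is in period 5, group 1; Sn is in period 5, group 14; Sb is in period 5, group 15; I is in period 5, group 17; Xe is in period 5, group 18.
First ionization energy rises across a period (greater Z_eff holds electrons more tightly) and falls down a group (valence electrons are farther from the nucleus).
All lie in period 5, so first ionization energy increases left to right.
So from lowest to highest: Rb < Sn < Sb < I < Xe.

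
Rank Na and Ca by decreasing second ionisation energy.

The second ionization energy removes an electron from the +1 ion. For each element: Na⁺ is the bare [Ne] core; Ca⁺ still has 1 valence electron.
Breaking into a closed-shell core is much more expensive than removing a leftover valence electron — Na has the largest IE_2 here.
The numbers (kJ/mol): Na 4562, Ca 1145.
Hence IE_2: Ca < Na.

Na, Ca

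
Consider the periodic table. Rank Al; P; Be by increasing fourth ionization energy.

P < Al < Be

IE_4 is the cost of taking one more electron from the +3 cation: Al³⁺ is the bare [Ne] core; P³⁺ still has 2 valence electrons; Be³⁺ is already 1 electron into the core.
Breaking into a closed-shell core is much more expensive than removing a leftover valence electron — Al and Be have the largest IE_4 here.
Approximate IE_4 values (kJ/mol): Al 11577, P 4964, Be 21007.
Hence IE_4: P < Al < Be.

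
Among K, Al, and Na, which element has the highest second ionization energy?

The second ionization energy removes an electron from the +1 ion. For each element: K⁺ is the bare [Ar] core; Al⁺ still has 2 valence electrons; Na⁺ is the bare [Ne] core.
Pulling an electron out of a noble-gas core costs far more than removing a remaining valence electron, so K and Na sit at the high end of IE_2.
Approximate IE_2 values (kJ/mol): K 3052, Al 1817, Na 4562.
Hence IE_2: Al < K < Na.

Na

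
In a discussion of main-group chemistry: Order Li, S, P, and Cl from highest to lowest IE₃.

Li, Cl, S, P

IE_3 is the cost of taking one more electron from the +2 cation: Li²⁺ is already 1 electron into the core; S²⁺ still has 4 valence electrons; P²⁺ still has 3 valence electrons; Cl²⁺ still has 5 valence electrons.
Core electrons are held far more tightly than valence electrons, so Li tops the IE_3 order.
Valence configurations: S²⁺ [Ne]3s²3p², P²⁺ [Ne]3s²3p¹, Cl²⁺ [Ne]3s²3p³.
The numbers (kJ/mol): Li 11815, S 3357, P 2914, Cl 3822.
Putting it together, IE_3: P < S < Cl < Li.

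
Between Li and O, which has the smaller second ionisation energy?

O

Consider each +1 ion: Li⁺ is the bare [He] core; O⁺ still has 5 valence electrons.
Pulling an electron out of a noble-gas core costs far more than removing a remaining valence electron, so Li sits at the high end of IE_2.
The numbers (kJ/mol): Li 7298, O 3388.
Hence IE_2: O < Li.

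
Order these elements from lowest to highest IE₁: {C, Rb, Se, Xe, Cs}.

Cs < Rb < Se < C < Xe

Across a period the outer electron is held more tightly (higher IE₁); down a group it sits in a higher shell, more shielded, and comes off more easily.
Neither a single period nor a single group — weigh both effects.
Rb > Cs: Rb sits above Cs in group 1, so the down-group effect alone puts Rb higher.
Se > Rb: relative to Rb, both the across-period and down-group shifts push Se's first ionization energy up.
C > Se: the two effects oppose for this pair; the down-group effect wins (1086 vs 941 kJ/mol).
Xe > C: period and group pull opposite ways; the across-period shift dominates (1170 vs 1086 kJ/mol).
Tabulated first ionization energy (kJ/mol): C 1086, Se 941, Rb 403, Xe 1170, Cs 376.
So from lowest to highest: Cs < Rb < Se < C < Xe.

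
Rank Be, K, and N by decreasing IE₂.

The second ionization energy removes an electron from the +1 ion. For each element: Be⁺ still has 1 valence electron; K⁺ is the bare [Ar] core; N⁺ still has 4 valence electrons.
Core electrons are held far more tightly than valence electrons, so K tops the IE_2 order.
Valence configurations: Be⁺ [He]2s¹, N⁺ [He]2s²2p².
Approximate IE_2 values (kJ/mol): Be 1757, K 3052, N 2856.
Overall IE_2 order: Be < N < K.

K, N, Be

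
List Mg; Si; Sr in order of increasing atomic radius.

Si < Mg < Sr

Moving right in a period, electrons are added to the same shell under a stronger nuclear pull, so atoms get smaller; moving down, a new shell is opened and atoms get larger.
Here both period and group differ, so the two effects have to be weighed against each other.
Mg > Si: both are in period 3; the period trend gives Mg the larger value.
Sr > Mg: they share group 2; the group trend gives Sr the larger value.
For reference (pm): Mg 139, Si 116, Sr 185.
So from smallest to largest: Si < Mg < Sr.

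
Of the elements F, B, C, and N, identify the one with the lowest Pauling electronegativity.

B is in period 2, group 13; C is in period 2, group 14; N is in period 2, group 15; F is in period 2, group 17.
EN rises left→right (higher Z_eff, smaller atoms) and falls top→bottom (larger, more shielded atoms).
All lie in period 2, so electronegativity increases left to right.
The lowest Pauling electronegativity among these belongs to B.

B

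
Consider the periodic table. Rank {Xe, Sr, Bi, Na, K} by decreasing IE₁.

Xe > Bi > Sr > Na > K

Removing the outermost electron gets harder across a period and easier down a group.
Neither a single period nor a single group — weigh both effects.
Na > K: they share group 1; the group trend gives Na the larger value.
Sr > Na: the two effects oppose for this pair; the across-period effect wins (550 vs 496 kJ/mol).
Bi > Sr: the two effects oppose for this pair; the across-period effect wins (703 vs 550 kJ/mol).
Xe > Bi: both effects reinforce here, so Xe is clearly the higher of the two.
For reference (kJ/mol): Na 496, K 419, Sr 550, Xe 1170, Bi 703.
So from highest to lowest: Xe > Bi > Sr > Na > K.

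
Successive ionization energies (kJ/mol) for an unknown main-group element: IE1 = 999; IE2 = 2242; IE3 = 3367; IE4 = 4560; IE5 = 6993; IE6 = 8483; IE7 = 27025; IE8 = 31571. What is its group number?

Group 16

Look for the largest jump between consecutive ionization energies: IE7/IE6 ≈ 3.2, far larger than any earlier ratio.
That jump marks the point where a core electron is being removed. So the atom has 6 valence electrons.
A main-group element with 6 valence electrons is in group 16.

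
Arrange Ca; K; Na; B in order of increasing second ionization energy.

Ca < B < K < Na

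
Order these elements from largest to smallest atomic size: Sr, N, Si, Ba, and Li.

Across a period the added protons contract the valence shell; down a group each new principal shell makes the atom larger.
Here both period and group differ, so the two effects have to be weighed against each other.
Si > N: both effects reinforce here, so Si is clearly the larger of the two.
Li > Si: the two effects oppose for this pair; the across-period effect wins (133 vs 116 pm).
Sr > Li: period and group pull opposite ways; the down-group shift dominates (185 vs 133 pm).
Ba > Sr: they share group 2; the group trend gives Ba the larger value.
Approximate values (pm): Li 133, N 71, Si 116, Sr 185, Ba 196.
So from largest to smallest: Ba > Sr > Li > Si > N.

Ba, Sr, Li, Si, N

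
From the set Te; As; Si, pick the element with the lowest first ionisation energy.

Si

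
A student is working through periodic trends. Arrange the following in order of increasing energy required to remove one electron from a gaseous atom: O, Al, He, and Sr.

Sr, Al, O, He

Across a period the outer electron is held more tightly (higher IE₁); down a group it sits in a higher shell, more shielded, and comes off more easily.
Neither a single period nor a single group — weigh both effects.
Al > Sr: relative to Sr, both the across-period and down-group shifts push Al's first ionization energy up.
O > Al: both effects reinforce here, so O is clearly the higher of the two.
He > O: relative to O, both the across-period and down-group shifts push He's first ionization energy up.
For reference (kJ/mol): He 2372, O 1314, Al 578, Sr 550.
So from lowest to highest: Sr < Al < O < He.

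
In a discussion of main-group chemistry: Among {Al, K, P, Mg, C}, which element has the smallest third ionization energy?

Al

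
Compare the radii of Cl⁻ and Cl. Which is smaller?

Cl

Forming Cl⁻ adds 1 electron to Cl. More electron–electron repulsion in the same shell, with unchanged nuclear charge, lets the cloud expand.
An anion is larger than its parent atom: Cl⁻ > Cl.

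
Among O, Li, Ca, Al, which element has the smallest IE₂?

Ca

Consider each +1 ion: O⁺ still has 5 valence electrons; Li⁺ is the bare [He] core; Ca⁺ still has 1 valence electron; Al⁺ still has 2 valence electrons.
Breaking into a closed-shell core is much more expensive than removing a leftover valence electron — Li has the largest IE_2 here.
Valence configurations: O⁺ [He]2s²2p³, Ca⁺ [Ar]4s¹, Al⁺ [Ne]3s².
Tabulated IE_2 (kJ/mol): O 3388, Li 7298, Ca 1145, Al 1817.
Hence IE_2: Ca < Al < O < Li.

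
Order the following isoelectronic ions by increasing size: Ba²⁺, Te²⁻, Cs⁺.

Ba²⁺ < Cs⁺ < Te²⁻

All of these have 54 electrons, so size is governed by nuclear charge alone: the more protons, the stronger the pull on the same electron cloud, and the smaller the ion.
Nuclear charges: Ba²⁺ (Z=56), Cs⁺ (Z=55), Te²⁻ (Z=52).
Smallest to largest: Ba²⁺ < Cs⁺ < Te²⁻.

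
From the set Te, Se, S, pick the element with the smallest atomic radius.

S

S is in period 3, group 16; Se is in period 4, group 16; Te is in period 5, group 16.
Across a period the added protons contract the valence shell; down a group each new principal shell makes the atom larger.
All are in group 16, so atomic radius increases down the group.
The smallest atomic radius among these belongs to S.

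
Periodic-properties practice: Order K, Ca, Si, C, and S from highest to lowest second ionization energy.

K, C, S, Si, Ca

IE_2 is the cost of taking one more electron from the +1 cation: K⁺ is the bare [Ar] core; Ca⁺ still has 1 valence electron; Si⁺ still has 3 valence electrons; C⁺ still has 3 valence electrons; S⁺ still has 5 valence electrons.
Core electrons are held far more tightly than valence electrons, so K tops the IE_2 order.
Valence configurations: Ca⁺ [Ar]4s¹, Si⁺ [Ne]3s²3p¹, C⁺ [He]2s²2p¹, S⁺ [Ne]3s²3p³.
Tabulated IE_2 (kJ/mol): K 3052, Ca 1145, Si 1577, C 2353, S 2252.
Putting it together, IE_2: Ca < Si < S < C < K.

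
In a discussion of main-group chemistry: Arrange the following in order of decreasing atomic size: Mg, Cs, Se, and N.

Cs > Mg > Se > N

Radius decreases left→right (rising Z_eff, same n) and increases top→bottom (higher n).
Here both period and group differ, so the two effects have to be weighed against each other.
Se > N: the two effects oppose for this pair; the down-group effect wins (116 vs 71 pm).
Mg > Se: the two effects oppose for this pair; the across-period effect wins (139 vs 116 pm).
Cs > Mg: relative to Mg, both the across-period and down-group shifts push Cs's atomic radius up.
Approximate values (pm): N 71, Mg 139, Se 116, Cs 232.
So from largest to smallest: Cs > Mg > Se > N.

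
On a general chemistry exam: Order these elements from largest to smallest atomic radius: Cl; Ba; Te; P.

Moving right in a period, electrons are added to the same shell under a stronger nuclear pull, so atoms get smaller; moving down, a new shell is opened and atoms get larger.
Here both period and group differ, so the two effects have to be weighed against each other.
P > Cl: both are in period 3; the period trend gives P the larger value.
Te > P: the two effects oppose for this pair; the down-group effect wins (136 vs 111 pm).
Ba > Te: both effects reinforce here, so Ba is clearly the larger of the two.
For reference (pm): P 111, Cl 99, Te 136, Ba 196.
So from largest to smallest: Ba > Te > P > Cl.

Ba > Te > P > Cl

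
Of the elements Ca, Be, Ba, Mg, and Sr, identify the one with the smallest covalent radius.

Be is in period 2, group 2; Mg is in period 3, group 2; Ca is in period 4, group 2; Sr is in period 5, group 2; Ba is in period 6, group 2.
Across a period the added protons contract the valence shell; down a group each new principal shell makes the atom larger.
All are in group 2, so atomic radius increases down the group.
The smallest covalent radius among these belongs to Be.

Be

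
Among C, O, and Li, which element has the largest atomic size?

Li is in period 2, group 1; C is in period 2, group 14; O is in period 2, group 16.
Across a period the added protons contract the valence shell; down a group each new principal shell makes the atom larger.
All lie in period 2, so atomic radius increases right to left.
The largest atomic size among these belongs to Li.

Li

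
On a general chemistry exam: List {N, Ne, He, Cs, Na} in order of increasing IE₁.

Cs, Na, N, Ne, He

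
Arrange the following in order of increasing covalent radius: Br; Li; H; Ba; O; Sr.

H < O < Br < Li < Sr < Ba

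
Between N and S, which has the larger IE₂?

IE_2 is the cost of taking one more electron from the +1 cation: N⁺ still has 4 valence electrons; S⁺ still has 5 valence electrons.
All are still removing valence electrons, so compare the +1 ions as you would atoms: IE_2 generally rises across a period (higher Z_eff) and falls down a group (larger shell), subject to the usual subshell exceptions.
Valence configurations: N⁺ [He]2s²2p², S⁺ [Ne]3s²3p³.
Approximate IE_2 values (kJ/mol): N 2856, S 2252.
Putting it together, IE_2: S < N.

N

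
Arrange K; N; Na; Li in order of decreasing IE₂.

IE_2 is the cost of taking one more electron from the +1 cation: K⁺ is the bare [Ar] core; N⁺ still has 4 valence electrons; Na⁺ is the bare [Ne] core; Li⁺ is the bare [He] core.
Breaking into a closed-shell core is much more expensive than removing a leftover valence electron — K, Na and Li have the largest IE_2 here.
Approximate IE_2 values (kJ/mol): K 3052, N 2856, Na 4562, Li 7298.
So the second ionization energies run N < K < Na < Li.

Li > Na > K > N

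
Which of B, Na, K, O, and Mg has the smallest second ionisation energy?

The second ionization energy removes an electron from the +1 ion. For each element: B⁺ still has 2 valence electrons; Na⁺ is the bare [Ne] core; K⁺ is the bare [Ar] core; O⁺ still has 5 valence electrons; Mg⁺ still has 1 valence electron.
Usually core removal costs more than valence removal, but here the competition is close: a tightly held n=2 valence electron can cost more to remove than an n=3 core electron, so the actual values have to decide it.
Valence configurations: B⁺ [He]2s², O⁺ [He]2s²2p³, Mg⁺ [Ne]3s¹.
Tabulated IE_2 (kJ/mol): B 2427, Na 4562, K 3052, O 3388, Mg 1451.
Hence IE_2: Mg < B < K < O < Na.

Mg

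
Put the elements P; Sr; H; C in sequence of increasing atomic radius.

Moving right in a period, electrons are added to the same shell under a stronger nuclear pull, so atoms get smaller; moving down, a new shell is opened and atoms get larger.
Neither a single period nor a single group — weigh both effects.
C > H: period and group pull opposite ways; the down-group shift dominates (75 vs 32 pm).
P > C: period and group pull opposite ways; the down-group shift dominates (111 vs 75 pm).
Sr > P: both effects reinforce here, so Sr is clearly the larger of the two.
For reference (pm): H 32, C 75, P 111, Sr 185.
So from smallest to largest: H < C < P < Sr.

H, C, P, Sr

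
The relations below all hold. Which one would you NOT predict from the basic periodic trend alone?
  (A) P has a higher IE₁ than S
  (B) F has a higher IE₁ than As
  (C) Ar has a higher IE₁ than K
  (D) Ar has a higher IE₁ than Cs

The general trend: IE₁ increases across a period and decreases down a group.
(A) P (period 3, group 15) vs S (period 3, group 16): the stated order contradicts the simple trend.
(B) F (period 2, group 17) vs As (period 4, group 15): the stated order agrees with the simple trend.
(C) Ar (period 3, group 18) vs K (period 4, group 1): the stated order agrees with the simple trend.
(D) Ar (period 3, group 18) vs Cs (period 6, group 1): the stated order agrees with the simple trend.
The exception is (A): S (3p⁴) ionizes more easily than half-filled P (3p³) because the paired 3p electron in S is pushed out by e⁻–e⁻ repulsion.

(A)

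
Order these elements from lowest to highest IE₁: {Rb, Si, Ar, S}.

Rb < Si < S < Ar

IE₁ increases left→right with effective nuclear charge and decreases top→bottom as the valence shell moves farther out.
These span different periods and groups, so the two trends combine.
Si > Rb: both effects reinforce here, so Si is clearly the higher of the two.
S > Si: S lies to the right of Si in period 3, so the across-period effect alone puts S higher.
Ar > S: both are in period 3; the period trend gives Ar the larger value.
Approximate values (kJ/mol): Si 786, S 1000, Ar 1521, Rb 403.
So from lowest to highest: Rb < Si < S < Ar.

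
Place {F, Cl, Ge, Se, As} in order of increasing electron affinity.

As, Ge, Se, F, Cl

EA tends to increase across a period and decrease down a group, though the pattern is less regular than for IE or radius.
Neither a single period nor a single group — weigh both effects.
Ge > As: this pair runs against the simple trend — see the exception note.
Se > Ge: Se lies to the right of Ge in period 4, so the across-period effect alone puts Se higher.
F > Se: both effects reinforce here, so F is clearly the higher of the two.
Cl > F: this pair runs against the simple trend — see the exception note.
Note the exception: Ge has a higher electron affinity than As, contrary to the simple trend — adding an electron to As's half-filled 4p³ is unfavourable, so Ge (4p²) has the more exothermic EA.
Note the exception: Cl has a higher electron affinity than F, contrary to the simple trend — F's small 2p subshell makes the incoming electron feel strong e⁻–e⁻ repulsion, so Cl actually releases more energy on gaining an electron.
Approximate values (kJ/mol): F 328, Cl 349, Ge 119, As 78, Se 195.
So from lowest to highest: As < Ge < Se < F < Cl.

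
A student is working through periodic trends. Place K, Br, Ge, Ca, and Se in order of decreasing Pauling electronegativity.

Br > Se > Ge > Ca > K

Electronegativity increases across a period and decreases down a group, tracking effective nuclear charge and atomic size.
All lie in period 4, so electronegativity increases left to right.
So from highest to lowest: Br > Se > Ge > Ca > K.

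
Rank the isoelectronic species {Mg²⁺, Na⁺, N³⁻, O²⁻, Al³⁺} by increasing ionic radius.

Al³⁺ < Mg²⁺ < Na⁺ < O²⁻ < N³⁻

All of these have 10 electrons, so size is governed by nuclear charge alone: the more protons, the stronger the pull on the same electron cloud, and the smaller the ion.
Nuclear charges: Al³⁺ (Z=13), Mg²⁺ (Z=12), Na⁺ (Z=11), O²⁻ (Z=8), N³⁻ (Z=7).
Smallest to largest: Al³⁺ < Mg²⁺ < Na⁺ < O²⁻ < N³⁻.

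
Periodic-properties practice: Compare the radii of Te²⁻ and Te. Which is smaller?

Forming Te²⁻ adds 2 electrons to Te. More electron–electron repulsion in the same shell, with unchanged nuclear charge, lets the cloud expand.
An anion is larger than its parent atom: Te²⁻ > Te.

Te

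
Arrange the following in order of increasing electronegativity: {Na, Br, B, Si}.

Na < Si < B < Br

B is in period 2, group 13; Na is in period 3, group 1; Si is in period 3, group 14; Br is in period 4, group 17.
EN rises left→right (higher Z_eff, smaller atoms) and falls top→bottom (larger, more shielded atoms).
These span different periods and groups, so the two trends combine.
Si > Na: both are in period 3; the period trend gives Si the larger value.
B > Si: the two effects oppose for this pair; the down-group effect wins (2.04 vs 1.90).
Br > B: period and group pull opposite ways; the across-period shift dominates (2.96 vs 2.04).
Approximate values (Pauling): B 2.04, Na 0.93, Si 1.90, Br 2.96.
So from lowest to highest: Na < Si < B < Br.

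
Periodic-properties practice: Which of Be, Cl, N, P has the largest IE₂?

N

IE_2 is the cost of taking one more electron from the +1 cation: Be⁺ still has 1 valence electron; Cl⁺ still has 6 valence electrons; N⁺ still has 4 valence electrons; P⁺ still has 4 valence electrons.
All are still removing valence electrons, so compare the +1 ions as you would atoms: IE_2 generally rises across a period (higher Z_eff) and falls down a group (larger shell), subject to the usual subshell exceptions.
Valence configurations: Be⁺ [He]2s¹, Cl⁺ [Ne]3s²3p⁴, N⁺ [He]2s²2p², P⁺ [Ne]3s²3p².
Tabulated IE_2 (kJ/mol): Be 1757, Cl 2298, N 2856, P 1907.
Putting it together, IE_2: Be < P < Cl < N.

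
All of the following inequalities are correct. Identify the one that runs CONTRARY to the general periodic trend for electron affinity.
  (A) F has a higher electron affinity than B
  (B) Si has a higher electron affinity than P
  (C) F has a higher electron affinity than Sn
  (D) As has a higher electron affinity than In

The general trend: electron affinity increases across a period and decreases down a group.
(A) F (period 2, group 17) vs B (period 2, group 13): the stated order agrees with the simple trend.
(B) Si (period 3, group 14) vs P (period 3, group 15): the stated order contradicts the simple trend.
(C) F (period 2, group 17) vs Sn (period 5, group 14): the stated order agrees with the simple trend.
(D) As (period 4, group 15) vs In (period 5, group 13): the stated order agrees with the simple trend.
The exception is (B): adding an electron to P's half-filled 3p³ is unfavourable, so Si (3p²) has the more exothermic EA.

(B)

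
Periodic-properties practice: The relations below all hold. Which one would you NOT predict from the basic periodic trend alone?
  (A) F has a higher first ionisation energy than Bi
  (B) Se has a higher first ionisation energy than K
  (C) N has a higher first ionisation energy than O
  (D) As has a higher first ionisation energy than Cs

The general trend: first ionisation energy increases across a period and decreases down a group.
(A) F (period 2, group 17) vs Bi (period 6, group 15): the stated order agrees with the simple trend.
(B) Se (period 4, group 16) vs K (period 4, group 1): the stated order agrees with the simple trend.
(C) N (period 2, group 15) vs O (period 2, group 16): the stated order contradicts the simple trend.
(D) As (period 4, group 15) vs Cs (period 6, group 1): the stated order agrees with the simple trend.
The exception is (C): pairing an electron in O's 2p⁴ costs repulsion energy, so O ionizes more easily than half-filled N (2p³).

(C)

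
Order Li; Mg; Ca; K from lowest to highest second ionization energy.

Ca, Mg, K, Li

The second ionization energy removes an electron from the +1 ion. For each element: Li⁺ is the bare [He] core; Mg⁺ still has 1 valence electron; Ca⁺ still has 1 valence electron; K⁺ is the bare [Ar] core.
Pulling an electron out of a noble-gas core costs far more than removing a remaining valence electron, so K and Li sit at the high end of IE_2.
Valence configurations: Mg⁺ [Ne]3s¹, Ca⁺ [Ar]4s¹.
Tabulated IE_2 (kJ/mol): Li 7298, Mg 1451, Ca 1145, K 3052.
Putting it together, IE_2: Ca < Mg < K < Li.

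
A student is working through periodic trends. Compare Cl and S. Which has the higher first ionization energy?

Cl

S is in period 3, group 16; Cl is in period 3, group 17.
First ionization energy rises across a period (greater Z_eff holds electrons more tightly) and falls down a group (valence electrons are farther from the nucleus).
All lie in period 3, so first ionization energy increases left to right.
So Cl has the higher first ionization energy (Cl > S).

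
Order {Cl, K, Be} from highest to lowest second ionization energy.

K > Cl > Be

IE_2 is the cost of taking one more electron from the +1 cation: Cl⁺ still has 6 valence electrons; K⁺ is the bare [Ar] core; Be⁺ still has 1 valence electron.
Core electrons are held far more tightly than valence electrons, so K tops the IE_2 order.
Valence configurations: Cl⁺ [Ne]3s²3p⁴, Be⁺ [He]2s¹.
Tabulated IE_2 (kJ/mol): Cl 2298, K 3052, Be 1757.
So the second ionization energies run Be < Cl < K.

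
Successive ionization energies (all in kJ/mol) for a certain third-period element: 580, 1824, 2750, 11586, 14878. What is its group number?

Group 13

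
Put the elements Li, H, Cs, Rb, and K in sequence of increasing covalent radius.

H < Li < K < Rb < Cs

Moving right in a period, electrons are added to the same shell under a stronger nuclear pull, so atoms get smaller; moving down, a new shell is opened and atoms get larger.
All are in group 1, so atomic radius increases down the group.
So from smallest to largest: H < Li < K < Rb < Cs.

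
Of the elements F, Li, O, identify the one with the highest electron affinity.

F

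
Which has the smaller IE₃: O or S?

IE_3 is the cost of taking one more electron from the +2 cation: O²⁺ still has 4 valence electrons; S²⁺ still has 4 valence electrons.
All are still removing valence electrons, so compare the +2 ions as you would atoms: IE_3 generally rises across a period (higher Z_eff) and falls down a group (larger shell), subject to the usual subshell exceptions.
Valence configurations: O²⁺ [He]2s²2p², S²⁺ [Ne]3s²3p².
The numbers (kJ/mol): O 5300, S 3357.
Putting it together, IE_3: S < O.

S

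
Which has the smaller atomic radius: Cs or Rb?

Rb is in period 5, group 1; Cs is in period 6, group 1.
Moving right in a period, electrons are added to the same shell under a stronger nuclear pull, so atoms get smaller; moving down, a new shell is opened and atoms get larger.
All are in group 1, so atomic radius increases down the group.
So Rb has the smaller atomic radius (Rb < Cs).

Rb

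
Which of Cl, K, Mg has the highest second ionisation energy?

K

Consider each +1 ion: Cl⁺ still has 6 valence electrons; K⁺ is the bare [Ar] core; Mg⁺ still has 1 valence electron.
Breaking into a closed-shell core is much more expensive than removing a leftover valence electron — K has the largest IE_2 here.
Valence configurations: Cl⁺ [Ne]3s²3p⁴, Mg⁺ [Ne]3s¹.
Tabulated IE_2 (kJ/mol): Cl 2298, K 3052, Mg 1451.
So the second ionization energies run Mg < Cl < K.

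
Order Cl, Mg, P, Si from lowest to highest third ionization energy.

IE_3 is the cost of taking one more electron from the +2 cation: Cl²⁺ still has 5 valence electrons; Mg²⁺ is the bare [Ne] core; P²⁺ still has 3 valence electrons; Si²⁺ still has 2 valence electrons.
Breaking into a closed-shell core is much more expensive than removing a leftover valence electron — Mg has the largest IE_3 here.
Valence configurations: Cl²⁺ [Ne]3s²3p³, P²⁺ [Ne]3s²3p¹, Si²⁺ [Ne]3s².
P²⁺ loses a lone 3p electron whereas Si²⁺ must break into a filled 3s² pair, so IE_3(Si) > IE_3(P) even though P has the higher nuclear charge.
Tabulated IE_3 (kJ/mol): Cl 3822, Mg 7733, P 2914, Si 3232.
So the third ionization energies run P < Si < Cl < Mg.

P < Si < Cl < Mg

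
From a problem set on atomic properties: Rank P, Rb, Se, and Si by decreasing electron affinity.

Si is in period 3, group 14; P is in period 3, group 15; Se is in period 4, group 16; Rb is in period 5, group 1.
Atoms with high Z_eff and room in the valence shell (especially the halogens) have the most exothermic electron affinities.
These span different periods and groups, so the two trends combine.
P > Rb: both effects reinforce here, so P is clearly the higher of the two.
Si > P: this pair runs against the simple trend — see the exception note.
Se > Si: period and group pull opposite ways; the across-period shift dominates (195 vs 134 kJ/mol).
Note the exception: Si has a higher electron affinity than P, contrary to the simple trend — adding an electron to P's half-filled 3p³ is unfavourable, so Si (3p²) has the more exothermic EA.
Tabulated electron affinity (kJ/mol): Si 134, P 72, Se 195, Rb 47.
So from highest to lowest: Se > Si > P > Rb.

Se, Si, P, Rb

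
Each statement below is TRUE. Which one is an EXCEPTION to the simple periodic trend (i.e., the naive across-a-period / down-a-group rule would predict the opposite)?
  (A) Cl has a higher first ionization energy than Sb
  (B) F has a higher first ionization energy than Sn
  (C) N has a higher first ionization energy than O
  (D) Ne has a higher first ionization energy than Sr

(C)

The general trend: first ionization energy increases across a period and decreases down a group.
(A) Cl (period 3, group 17) vs Sb (period 5, group 15): the stated order agrees with the simple trend.
(B) F (period 2, group 17) vs Sn (period 5, group 14): the stated order agrees with the simple trend.
(C) N (period 2, group 15) vs O (period 2, group 16): the stated order contradicts the simple trend.
(D) Ne (period 2, group 18) vs Sr (period 5, group 2): the stated order agrees with the simple trend.
The exception is (C): pairing an electron in O's 2p⁴ costs repulsion energy, so O ionizes more easily than half-filled N (2p³).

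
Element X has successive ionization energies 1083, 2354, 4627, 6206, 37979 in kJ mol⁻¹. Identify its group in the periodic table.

Group 14

Look for the largest jump between consecutive ionization energies: IE5/IE4 ≈ 6.1, far larger than any earlier ratio.
That jump marks the point where a core electron is being removed. So the atom has 4 valence electrons.
A main-group element with 4 valence electrons is in group 14.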